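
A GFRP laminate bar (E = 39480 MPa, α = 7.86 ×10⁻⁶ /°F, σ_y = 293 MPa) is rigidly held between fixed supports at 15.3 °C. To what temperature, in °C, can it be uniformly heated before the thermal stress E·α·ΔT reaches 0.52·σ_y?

E = 39480 MPa = 39.48 GPa.
α = 7.86×10⁻⁶/°F × 9/5 = 14.1×10⁻⁶/K.
E·α·ΔT = 152.4 MPa ⇒ ΔT = 152.4 / (39.48×10³ × 14.1×10⁻⁶) = 272.8 K.
T = 15.3 + 272.8 = 288.1 °C.

288 °C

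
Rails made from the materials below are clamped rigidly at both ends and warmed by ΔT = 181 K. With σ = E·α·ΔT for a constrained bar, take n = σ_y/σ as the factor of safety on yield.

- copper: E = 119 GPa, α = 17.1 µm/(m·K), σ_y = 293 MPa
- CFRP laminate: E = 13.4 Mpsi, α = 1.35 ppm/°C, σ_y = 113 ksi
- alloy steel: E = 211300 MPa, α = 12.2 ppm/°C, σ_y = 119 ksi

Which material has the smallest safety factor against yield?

copper

Converting E to GPa, α to ×10⁻⁶/K, σ_y to MPa, then σ and n for each:
  copper: E = 119.0, α = 17.1, σ_y = 293.0 → σ = 368 MPa, n = 0.796
  CFRP laminate: E = 92.39, α = 1.35, σ_y = 779.1 → σ = 22.6 MPa, n = 34.5
  alloy steel: E = 211.3, α = 12.2, σ_y = 820.5 → σ = 467 MPa, n = 1.76
The minimum is copper at n = 0.796.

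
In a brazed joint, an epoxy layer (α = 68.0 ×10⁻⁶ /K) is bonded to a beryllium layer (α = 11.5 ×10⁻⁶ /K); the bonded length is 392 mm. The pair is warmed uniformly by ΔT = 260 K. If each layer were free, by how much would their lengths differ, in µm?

Δα = |68.0 − 11.5|×10⁻⁶/K = 56.5×10⁻⁶/K.
ΔL_mismatch = Δα·L·ΔT = 56.5×10⁻⁶ × 392.0 mm × 260.0 K = 5760 µm.

5760 µm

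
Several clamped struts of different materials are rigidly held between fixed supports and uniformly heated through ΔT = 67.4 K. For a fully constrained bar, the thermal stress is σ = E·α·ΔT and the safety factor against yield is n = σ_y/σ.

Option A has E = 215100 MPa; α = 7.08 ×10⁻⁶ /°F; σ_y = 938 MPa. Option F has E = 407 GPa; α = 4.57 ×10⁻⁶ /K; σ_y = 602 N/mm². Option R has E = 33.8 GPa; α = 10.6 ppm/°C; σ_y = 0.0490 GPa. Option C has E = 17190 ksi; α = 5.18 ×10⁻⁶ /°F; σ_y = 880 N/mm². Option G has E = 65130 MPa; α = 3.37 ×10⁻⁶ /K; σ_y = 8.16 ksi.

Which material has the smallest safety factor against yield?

In consistent units (E in GPa, α in ×10⁻⁶/K, σ_y in MPa):
  option A: E = 215.1, α = 12.7, σ_y = 938.0 → σ = 185 MPa, n = 5.08
  option F: E = 407.0, α = 4.57, σ_y = 602.0 → σ = 125 MPa, n = 4.80
  option R: E = 33.80, α = 10.6, σ_y = 49.00 → σ = 24.1 MPa, n = 2.03
  option C: E = 118.5, α = 9.32, σ_y = 880.0 → σ = 74.5 MPa, n = 11.8
  option G: E = 65.13, α = 3.37, σ_y = 56.26 → σ = 14.8 MPa, n = 3.80
The minimum is option R at n = 2.03.

option R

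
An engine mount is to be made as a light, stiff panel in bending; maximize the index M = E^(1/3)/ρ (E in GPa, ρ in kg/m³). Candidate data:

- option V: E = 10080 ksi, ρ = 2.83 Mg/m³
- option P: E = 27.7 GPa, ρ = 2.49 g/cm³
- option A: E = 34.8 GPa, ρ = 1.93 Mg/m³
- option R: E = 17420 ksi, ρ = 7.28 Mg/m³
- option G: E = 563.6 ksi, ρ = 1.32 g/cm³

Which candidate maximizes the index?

option A

In SI units:
  option V: E = 69.50 GPa, ρ = 2830 kg/m³
  option P: E = 27.70 GPa, ρ = 2490 kg/m³
  option A: E = 34.80 GPa, ρ = 1930 kg/m³
  option R: E = 120.1 GPa, ρ = 7280 kg/m³
  option G: E = 3.886 GPa, ρ = 1320 kg/m³
  option A: M = 1.69×10⁻³
  option V: M = 1.45×10⁻³
  option P: M = 1.22×10⁻³
  option G: M = 1.19×10⁻³
  option R: M = 0.678×10⁻³
Option A has the largest M.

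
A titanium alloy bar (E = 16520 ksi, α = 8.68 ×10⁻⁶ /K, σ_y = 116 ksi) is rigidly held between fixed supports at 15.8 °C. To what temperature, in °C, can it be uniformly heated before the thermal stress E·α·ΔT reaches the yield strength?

E = 16520 ksi = 113.9 GPa.
σ_y = 116 ksi = 799.8 MPa.
E·α·ΔT = 799.8 MPa ⇒ ΔT = 799.8 / (113.9×10³ × 8.68×10⁻⁶) = 809.0 K.
T = 15.8 + 809.0 = 824.8 °C.

825 °C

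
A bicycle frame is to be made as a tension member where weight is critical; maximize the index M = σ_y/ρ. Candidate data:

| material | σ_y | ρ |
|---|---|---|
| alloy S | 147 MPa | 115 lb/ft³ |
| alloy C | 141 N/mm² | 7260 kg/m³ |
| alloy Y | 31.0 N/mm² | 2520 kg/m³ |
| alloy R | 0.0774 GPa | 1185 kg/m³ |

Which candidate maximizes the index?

alloy S

After converting to SI:
  alloy S: σ_y = 147.0 MPa, ρ = 1842 kg/m³
  alloy C: σ_y = 141.0 MPa, ρ = 7260 kg/m³
  alloy Y: σ_y = 31.00 MPa, ρ = 2520 kg/m³
  alloy R: σ_y = 77.40 MPa, ρ = 1185 kg/m³
  alloy S: M = 79.8 kN·m/kg
  alloy R: M = 65.3 kN·m/kg
  alloy C: M = 19.4 kN·m/kg
  alloy Y: M = 12.3 kN·m/kg
Highest index: alloy S.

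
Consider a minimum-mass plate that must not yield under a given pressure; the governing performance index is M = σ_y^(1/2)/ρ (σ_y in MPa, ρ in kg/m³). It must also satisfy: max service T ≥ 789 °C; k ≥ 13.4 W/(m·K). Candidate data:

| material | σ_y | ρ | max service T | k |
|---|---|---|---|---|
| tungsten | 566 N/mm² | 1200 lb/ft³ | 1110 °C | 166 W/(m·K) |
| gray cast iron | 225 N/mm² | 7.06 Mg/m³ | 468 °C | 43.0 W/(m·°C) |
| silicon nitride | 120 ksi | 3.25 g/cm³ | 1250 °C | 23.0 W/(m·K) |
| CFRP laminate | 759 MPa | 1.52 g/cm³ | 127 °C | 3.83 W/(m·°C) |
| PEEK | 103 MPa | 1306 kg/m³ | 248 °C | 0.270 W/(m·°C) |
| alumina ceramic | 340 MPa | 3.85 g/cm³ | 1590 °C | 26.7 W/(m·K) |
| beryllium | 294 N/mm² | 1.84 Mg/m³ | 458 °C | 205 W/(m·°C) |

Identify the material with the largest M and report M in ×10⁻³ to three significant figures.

Screen on constraints: max service T ≥ 789 °C; k ≥ 13.4 W/(m·K). Survivors: tungsten, silicon nitride, alumina ceramic.
Convert each candidate to consistent units, then evaluate M:
  tungsten: σ_y = 566.0 MPa, ρ = 19220 kg/m³
  silicon nitride: σ_y = 827.4 MPa, ρ = 3250 kg/m³
  alumina ceramic: σ_y = 340.0 MPa, ρ = 3850 kg/m³
  silicon nitride: M = 8.85×10⁻³
  alumina ceramic: M = 4.79×10⁻³
  tungsten: M = 1.24×10⁻³
Silicon nitride has the largest M.

silicon nitride, M = 8.85×10⁻³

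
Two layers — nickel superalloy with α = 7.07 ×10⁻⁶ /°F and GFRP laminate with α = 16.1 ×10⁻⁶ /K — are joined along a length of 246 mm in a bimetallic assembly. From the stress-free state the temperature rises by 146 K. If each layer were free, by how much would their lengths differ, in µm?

nickel superalloy: α = 7.07×10⁻⁶/°F × 9/5 = 12.7×10⁻⁶/K.
Δα = |12.7 − 16.1|×10⁻⁶/K = 3.37×10⁻⁶/K.
ΔL_mismatch = Δα·L·ΔT = 3.37×10⁻⁶ × 246.0 mm × 146.0 K = 121 µm.

121 µm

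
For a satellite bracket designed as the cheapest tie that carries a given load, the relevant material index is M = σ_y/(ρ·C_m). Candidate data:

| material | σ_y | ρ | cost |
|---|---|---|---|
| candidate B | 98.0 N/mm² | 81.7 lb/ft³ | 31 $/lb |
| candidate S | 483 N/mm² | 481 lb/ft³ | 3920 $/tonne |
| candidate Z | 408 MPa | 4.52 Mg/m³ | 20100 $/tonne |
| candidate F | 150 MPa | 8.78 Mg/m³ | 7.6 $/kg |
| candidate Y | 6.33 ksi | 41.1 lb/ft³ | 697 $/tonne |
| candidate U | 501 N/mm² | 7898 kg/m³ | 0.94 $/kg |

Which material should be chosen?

candidate Y

Convert each candidate to consistent units, then evaluate M:
  candidate B: σ_y = 98.00 MPa, ρ = 1309 kg/m³, cost = 68.34 $/kg
  candidate S: σ_y = 483.0 MPa, ρ = 7705 kg/m³, cost = 3.920 $/kg
  candidate Z: σ_y = 408.0 MPa, ρ = 4520 kg/m³, cost = 20.10 $/kg
  candidate F: σ_y = 150.0 MPa, ρ = 8780 kg/m³, cost = 7.600 $/kg
  candidate Y: σ_y = 43.64 MPa, ρ = 658.4 kg/m³, cost = 0.6970 $/kg
  candidate U: σ_y = 501.0 MPa, ρ = 7898 kg/m³, cost = 0.9400 $/kg
  candidate Y: M = 95.1 kN·m per $
  candidate U: M = 67.5 kN·m per $
  candidate S: M = 16.0 kN·m per $
  candidate Z: M = 4.49 kN·m per $
  candidate F: M = 2.25 kN·m per $
  candidate B: M = 1.10 kN·m per $
Candidate Y has the largest M.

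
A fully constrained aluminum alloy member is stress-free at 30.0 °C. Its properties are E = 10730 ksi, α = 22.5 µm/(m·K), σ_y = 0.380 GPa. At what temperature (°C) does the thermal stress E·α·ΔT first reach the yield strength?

258 °C

E = 10730 ksi = 73.98 GPa.
σ_y = 0.380 GPa = 380.0 MPa.
E·α·ΔT = 380.0 MPa ⇒ ΔT = 380.0 / (73.98×10³ × 22.5×10⁻⁶) = 228.3 K.
T = 30.0 + 228.3 = 258.3 °C.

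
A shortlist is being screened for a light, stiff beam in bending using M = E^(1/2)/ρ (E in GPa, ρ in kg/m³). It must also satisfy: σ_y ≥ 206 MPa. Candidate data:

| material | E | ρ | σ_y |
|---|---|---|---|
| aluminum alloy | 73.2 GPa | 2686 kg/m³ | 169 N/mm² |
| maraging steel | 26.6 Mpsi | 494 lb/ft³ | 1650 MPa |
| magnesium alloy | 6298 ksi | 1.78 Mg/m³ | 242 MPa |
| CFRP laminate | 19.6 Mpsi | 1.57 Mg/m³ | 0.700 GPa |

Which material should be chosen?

Screen on constraints: σ_y ≥ 206 MPa. Survivors: maraging steel, magnesium alloy, CFRP laminate.
Putting every candidate on a common basis:
  maraging steel: E = 183.4 GPa, ρ = 7913 kg/m³
  magnesium alloy: E = 43.42 GPa, ρ = 1780 kg/m³
  CFRP laminate: E = 135.1 GPa, ρ = 1570 kg/m³
  CFRP laminate: M = 7.40×10⁻³
  magnesium alloy: M = 3.70×10⁻³
  maraging steel: M = 1.71×10⁻³
CFRP laminate ranks first.

CFRP laminate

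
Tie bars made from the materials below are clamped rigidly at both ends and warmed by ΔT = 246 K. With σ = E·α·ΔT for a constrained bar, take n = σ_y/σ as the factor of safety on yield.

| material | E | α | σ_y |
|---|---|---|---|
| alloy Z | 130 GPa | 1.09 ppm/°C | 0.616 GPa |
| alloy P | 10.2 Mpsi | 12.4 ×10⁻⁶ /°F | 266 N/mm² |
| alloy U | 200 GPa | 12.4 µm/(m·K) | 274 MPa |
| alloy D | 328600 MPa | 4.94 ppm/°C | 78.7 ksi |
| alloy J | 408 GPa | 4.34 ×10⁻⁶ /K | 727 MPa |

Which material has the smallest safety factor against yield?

alloy U

Per material, after unit conversion:
  alloy Z: E = 130.0, α = 1.09, σ_y = 616.0 → σ = 34.9 MPa, n = 17.7
  alloy P: E = 70.33, α = 22.3, σ_y = 266.0 → σ = 386 MPa, n = 0.689
  alloy U: E = 200.0, α = 12.4, σ_y = 274.0 → σ = 610 MPa, n = 0.449
  alloy D: E = 328.6, α = 4.94, σ_y = 542.6 → σ = 399 MPa, n = 1.36
  alloy J: E = 408.0, α = 4.34, σ_y = 727.0 → σ = 436 MPa, n = 1.67
Alloy U has the lowest safety factor, n = 0.449.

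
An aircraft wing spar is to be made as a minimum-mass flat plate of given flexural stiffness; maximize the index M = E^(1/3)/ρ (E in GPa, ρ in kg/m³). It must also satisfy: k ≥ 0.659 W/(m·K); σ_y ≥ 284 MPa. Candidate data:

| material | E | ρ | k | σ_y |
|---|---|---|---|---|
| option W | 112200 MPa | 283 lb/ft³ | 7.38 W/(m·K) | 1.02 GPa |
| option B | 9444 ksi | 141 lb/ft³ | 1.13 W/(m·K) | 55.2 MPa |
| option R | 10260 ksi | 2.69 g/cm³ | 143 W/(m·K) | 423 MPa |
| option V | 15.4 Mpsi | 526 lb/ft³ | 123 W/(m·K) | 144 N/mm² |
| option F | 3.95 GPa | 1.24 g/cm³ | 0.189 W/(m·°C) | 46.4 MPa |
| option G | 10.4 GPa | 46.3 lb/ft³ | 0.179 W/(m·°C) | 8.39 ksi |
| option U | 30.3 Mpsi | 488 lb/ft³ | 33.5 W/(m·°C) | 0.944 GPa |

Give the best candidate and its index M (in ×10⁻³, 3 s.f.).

Screen on constraints: k ≥ 0.659 W/(m·K); σ_y ≥ 284 MPa. Survivors: option W, option R, option U.
After converting to SI:
  option W: E = 112.2 GPa, ρ = 4533 kg/m³
  option R: E = 70.74 GPa, ρ = 2690 kg/m³
  option U: E = 208.9 GPa, ρ = 7817 kg/m³
  option R: M = 1.54×10⁻³
  option W: M = 1.06×10⁻³
  option U: M = 0.759×10⁻³
The maximum is for option R.

option R, M = 1.54×10⁻³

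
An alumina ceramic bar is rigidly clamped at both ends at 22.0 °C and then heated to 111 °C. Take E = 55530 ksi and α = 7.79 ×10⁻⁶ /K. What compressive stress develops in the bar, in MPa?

E = 55530 ksi = 382.9 GPa.
ΔT = 89.00 K. Constrained thermal stress σ = E·α·ΔT = 382.9×10³ MPa × 7.79×10⁻⁶ × 89.00 = 265 MPa (compressive).

265 MPa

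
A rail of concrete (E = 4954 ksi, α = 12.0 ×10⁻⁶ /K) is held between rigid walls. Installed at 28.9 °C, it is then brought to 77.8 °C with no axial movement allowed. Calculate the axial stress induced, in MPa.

E = 4954 ksi = 34.16 GPa.
ΔT = 48.90 K. Constrained thermal stress σ = E·α·ΔT = 34.16×10³ MPa × 12.0×10⁻⁶ × 48.90 = 20.0 MPa (compressive).

20.0 MPa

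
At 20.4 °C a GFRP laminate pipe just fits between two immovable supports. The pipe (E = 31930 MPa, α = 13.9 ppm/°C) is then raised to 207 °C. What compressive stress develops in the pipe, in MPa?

E = 31930 MPa = 31.93 GPa.
ΔT = 186.6 K. Constrained thermal stress σ = E·α·ΔT = 31.93×10³ MPa × 13.9×10⁻⁶ × 186.6 = 82.8 MPa (compressive).

82.8 MPa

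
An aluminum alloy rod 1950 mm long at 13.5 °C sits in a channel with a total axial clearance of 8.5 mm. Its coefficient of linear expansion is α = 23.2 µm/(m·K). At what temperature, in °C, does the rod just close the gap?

α·L₀·ΔT = 8.5 mm ⇒ ΔT = 8.5 / (23.2×10⁻⁶ × 1950.0) = 187.9 K.
T = 13.5 + 187.9 = 201.4 °C.

201 °C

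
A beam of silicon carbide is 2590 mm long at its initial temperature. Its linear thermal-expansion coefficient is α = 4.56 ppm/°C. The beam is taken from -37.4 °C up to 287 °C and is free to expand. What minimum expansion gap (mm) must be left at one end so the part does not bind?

ΔT = 287 − (-37.4) = 324.4 K.
ΔL = α·L₀·ΔT = 4.56×10⁻⁶ × 2590 mm × 324.4 K = 3.83 mm.

3.83 mm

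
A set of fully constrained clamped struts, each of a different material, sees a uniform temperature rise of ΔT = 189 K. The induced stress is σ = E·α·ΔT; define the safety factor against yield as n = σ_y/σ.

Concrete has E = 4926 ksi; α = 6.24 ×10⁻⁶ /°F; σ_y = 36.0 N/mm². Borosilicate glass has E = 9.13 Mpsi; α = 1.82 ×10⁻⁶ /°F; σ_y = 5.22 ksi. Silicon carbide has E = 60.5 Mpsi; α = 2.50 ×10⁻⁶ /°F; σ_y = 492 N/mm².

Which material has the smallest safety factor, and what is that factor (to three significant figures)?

concrete, n = 0.499

With everything in SI (GPa, ×10⁻⁶/K, MPa):
  concrete: E = 33.96, α = 11.2, σ_y = 36.00 → σ = 72.1 MPa, n = 0.499
  borosilicate glass: E = 62.95, α = 3.28, σ_y = 35.99 → σ = 39.0 MPa, n = 0.923
  silicon carbide: E = 417.1, α = 4.50, σ_y = 492.0 → σ = 355 MPa, n = 1.39
Concrete has the lowest safety factor, n = 0.499.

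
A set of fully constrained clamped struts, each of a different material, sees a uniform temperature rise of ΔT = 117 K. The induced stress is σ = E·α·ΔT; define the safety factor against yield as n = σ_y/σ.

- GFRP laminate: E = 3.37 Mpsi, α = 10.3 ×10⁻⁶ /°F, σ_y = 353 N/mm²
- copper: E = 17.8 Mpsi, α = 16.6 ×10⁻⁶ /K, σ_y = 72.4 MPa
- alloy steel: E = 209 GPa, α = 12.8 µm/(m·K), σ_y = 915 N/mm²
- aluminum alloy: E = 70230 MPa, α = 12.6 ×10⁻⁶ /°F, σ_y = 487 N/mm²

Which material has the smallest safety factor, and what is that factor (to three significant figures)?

copper, n = 0.304

In consistent units (E in GPa, α in ×10⁻⁶/K, σ_y in MPa):
  GFRP laminate: E = 23.24, α = 18.5, σ_y = 353.0 → σ = 50.4 MPa, n = 7.00
  copper: E = 122.7, α = 16.6, σ_y = 72.40 → σ = 238 MPa, n = 0.304
  alloy steel: E = 209.0, α = 12.8, σ_y = 915.0 → σ = 313 MPa, n = 2.92
  aluminum alloy: E = 70.23, α = 22.7, σ_y = 487.0 → σ = 186 MPa, n = 2.61
Copper has the lowest safety factor, n = 0.304.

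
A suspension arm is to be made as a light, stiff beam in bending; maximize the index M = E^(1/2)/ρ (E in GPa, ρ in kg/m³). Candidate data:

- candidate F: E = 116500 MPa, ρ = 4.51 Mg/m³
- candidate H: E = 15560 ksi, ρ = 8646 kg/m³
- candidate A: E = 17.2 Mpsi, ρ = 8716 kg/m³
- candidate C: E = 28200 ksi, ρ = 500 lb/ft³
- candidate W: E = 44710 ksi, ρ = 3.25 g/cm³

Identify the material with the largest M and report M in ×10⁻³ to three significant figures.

candidate W, M = 5.40×10⁻³

Putting every candidate on a common basis:
  candidate F: E = 116.5 GPa, ρ = 4510 kg/m³
  candidate H: E = 107.3 GPa, ρ = 8646 kg/m³
  candidate A: E = 118.6 GPa, ρ = 8716 kg/m³
  candidate C: E = 194.4 GPa, ρ = 8009 kg/m³
  candidate W: E = 308.3 GPa, ρ = 3250 kg/m³
  candidate W: M = 5.40×10⁻³
  candidate F: M = 2.39×10⁻³
  candidate C: M = 1.74×10⁻³
  candidate A: M = 1.25×10⁻³
  candidate H: M = 1.20×10⁻³
The maximum is for candidate W.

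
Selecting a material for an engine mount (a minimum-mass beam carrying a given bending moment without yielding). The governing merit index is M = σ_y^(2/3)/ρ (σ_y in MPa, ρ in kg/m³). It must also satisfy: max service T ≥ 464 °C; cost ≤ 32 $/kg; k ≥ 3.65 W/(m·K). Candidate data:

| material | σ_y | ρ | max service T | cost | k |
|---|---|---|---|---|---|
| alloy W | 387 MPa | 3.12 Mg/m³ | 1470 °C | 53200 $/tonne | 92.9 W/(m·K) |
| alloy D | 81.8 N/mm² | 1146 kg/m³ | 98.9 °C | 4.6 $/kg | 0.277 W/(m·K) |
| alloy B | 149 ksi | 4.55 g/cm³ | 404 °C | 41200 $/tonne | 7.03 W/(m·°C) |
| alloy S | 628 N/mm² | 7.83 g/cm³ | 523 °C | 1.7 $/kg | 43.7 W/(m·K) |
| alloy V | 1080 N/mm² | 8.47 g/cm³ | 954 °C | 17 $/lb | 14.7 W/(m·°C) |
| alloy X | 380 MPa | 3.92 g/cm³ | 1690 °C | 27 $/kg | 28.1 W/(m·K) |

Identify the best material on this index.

alloy X

Screen on constraints: max service T ≥ 464 °C; cost ≤ 32 $/kg; k ≥ 3.65 W/(m·K). Survivors: alloy S, alloy X.
Convert each candidate to consistent units, then evaluate M:
  alloy S: σ_y = 628.0 MPa, ρ = 7830 kg/m³
  alloy X: σ_y = 380.0 MPa, ρ = 3920 kg/m³
  alloy X: M = 13.4×10⁻³
  alloy S: M = 9.37×10⁻³
Alloy X ranks first.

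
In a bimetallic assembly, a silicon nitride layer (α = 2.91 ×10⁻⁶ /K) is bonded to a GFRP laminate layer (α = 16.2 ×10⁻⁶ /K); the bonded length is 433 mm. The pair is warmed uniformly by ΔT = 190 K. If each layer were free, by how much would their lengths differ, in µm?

Δα = |2.91 − 16.2|×10⁻⁶/K = 13.3×10⁻⁶/K.
ΔL_mismatch = Δα·L·ΔT = 13.3×10⁻⁶ × 433.0 mm × 190.0 K = 1090 µm.

1090 µm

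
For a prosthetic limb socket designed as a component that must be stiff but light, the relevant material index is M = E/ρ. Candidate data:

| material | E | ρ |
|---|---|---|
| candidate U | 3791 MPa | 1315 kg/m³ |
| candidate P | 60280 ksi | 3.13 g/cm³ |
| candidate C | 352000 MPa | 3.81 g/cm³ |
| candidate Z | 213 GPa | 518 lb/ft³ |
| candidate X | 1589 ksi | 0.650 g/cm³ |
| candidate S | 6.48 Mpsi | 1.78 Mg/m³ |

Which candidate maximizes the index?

candidate P

In SI units:
  candidate U: E = 3.791 GPa, ρ = 1315 kg/m³
  candidate P: E = 415.6 GPa, ρ = 3130 kg/m³
  candidate C: E = 352.0 GPa, ρ = 3810 kg/m³
  candidate Z: E = 213.0 GPa, ρ = 8298 kg/m³
  candidate X: E = 10.96 GPa, ρ = 650.0 kg/m³
  candidate S: E = 44.68 GPa, ρ = 1780 kg/m³
  candidate P: M = 133 MN·m/kg
  candidate C: M = 92.4 MN·m/kg
  candidate Z: M = 25.7 MN·m/kg
  candidate S: M = 25.1 MN·m/kg
  candidate X: M = 16.9 MN·m/kg
  candidate U: M = 2.88 MN·m/kg
Highest index: candidate P.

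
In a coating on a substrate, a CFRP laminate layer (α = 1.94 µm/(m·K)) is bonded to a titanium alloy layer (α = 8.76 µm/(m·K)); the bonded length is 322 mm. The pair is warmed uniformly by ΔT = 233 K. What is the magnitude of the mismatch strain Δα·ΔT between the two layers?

Δα = |1.94 − 8.76|×10⁻⁶/K = 6.82×10⁻⁶/K.
Mismatch strain = Δα·ΔT = 6.82×10⁻⁶ × 233.0 = 1.59×10⁻³.

1.59×10⁻³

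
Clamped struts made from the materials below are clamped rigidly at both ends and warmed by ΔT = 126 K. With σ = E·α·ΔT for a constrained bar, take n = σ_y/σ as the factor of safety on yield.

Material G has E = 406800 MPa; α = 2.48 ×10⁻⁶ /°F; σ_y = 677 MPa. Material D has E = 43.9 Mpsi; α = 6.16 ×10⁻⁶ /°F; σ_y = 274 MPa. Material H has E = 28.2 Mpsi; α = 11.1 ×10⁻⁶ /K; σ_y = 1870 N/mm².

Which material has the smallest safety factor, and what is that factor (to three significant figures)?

material D, n = 0.648

Per material, after unit conversion:
  material G: E = 406.8, α = 4.46, σ_y = 677.0 → σ = 229 MPa, n = 2.96
  material D: E = 302.7, α = 11.1, σ_y = 274.0 → σ = 423 MPa, n = 0.648
  material H: E = 194.4, α = 11.1, σ_y = 1870 → σ = 272 MPa, n = 6.88
Smallest n: material D with n = 0.648.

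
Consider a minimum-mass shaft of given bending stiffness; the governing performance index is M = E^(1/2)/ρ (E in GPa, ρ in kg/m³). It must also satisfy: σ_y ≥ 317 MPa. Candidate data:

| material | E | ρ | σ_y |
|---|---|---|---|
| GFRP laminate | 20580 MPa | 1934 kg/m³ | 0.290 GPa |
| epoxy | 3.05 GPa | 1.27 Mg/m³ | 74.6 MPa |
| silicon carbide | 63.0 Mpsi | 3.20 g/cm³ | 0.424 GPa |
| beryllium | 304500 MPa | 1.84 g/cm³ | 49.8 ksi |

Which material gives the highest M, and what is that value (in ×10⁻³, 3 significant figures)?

beryllium, M = 9.48×10⁻³

Screen on constraints: σ_y ≥ 317 MPa. Survivors: silicon carbide, beryllium.
Putting every candidate on a common basis:
  silicon carbide: E = 434.4 GPa, ρ = 3200 kg/m³
  beryllium: E = 304.5 GPa, ρ = 1840 kg/m³
  beryllium: M = 9.48×10⁻³
  silicon carbide: M = 6.51×10⁻³
Highest index: beryllium.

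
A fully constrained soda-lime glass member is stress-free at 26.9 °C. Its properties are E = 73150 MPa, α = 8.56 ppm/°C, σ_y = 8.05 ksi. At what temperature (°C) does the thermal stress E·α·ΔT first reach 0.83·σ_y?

100 °C

E = 73150 MPa = 73.15 GPa.
σ_y = 8.05 ksi = 55.50 MPa.
E·α·ΔT = 46.07 MPa ⇒ ΔT = 46.07 / (73.15×10³ × 8.56×10⁻⁶) = 73.57 K.
T = 26.9 + 73.57 = 100.5 °C.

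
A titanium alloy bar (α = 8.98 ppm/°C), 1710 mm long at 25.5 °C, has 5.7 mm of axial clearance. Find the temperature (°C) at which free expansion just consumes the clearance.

α·L₀·ΔT = 5.7 mm ⇒ ΔT = 5.7 / (8.98×10⁻⁶ × 1710.0) = 371.2 K.
T = 25.5 + 371.2 = 396.7 °C.

397 °C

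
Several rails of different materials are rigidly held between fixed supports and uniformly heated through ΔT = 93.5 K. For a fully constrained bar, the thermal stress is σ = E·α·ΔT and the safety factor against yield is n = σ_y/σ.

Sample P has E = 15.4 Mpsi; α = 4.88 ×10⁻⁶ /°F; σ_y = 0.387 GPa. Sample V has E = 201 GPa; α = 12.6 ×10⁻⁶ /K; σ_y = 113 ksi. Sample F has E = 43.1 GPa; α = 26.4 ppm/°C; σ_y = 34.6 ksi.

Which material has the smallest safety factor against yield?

sample F

In consistent units (E in GPa, α in ×10⁻⁶/K, σ_y in MPa):
  sample P: E = 106.2, α = 8.78, σ_y = 387.0 → σ = 87.2 MPa, n = 4.44
  sample V: E = 201.0, α = 12.6, σ_y = 779.1 → σ = 237 MPa, n = 3.29
  sample F: E = 43.10, α = 26.4, σ_y = 238.6 → σ = 106 MPa, n = 2.24
Smallest n: sample F with n = 2.24.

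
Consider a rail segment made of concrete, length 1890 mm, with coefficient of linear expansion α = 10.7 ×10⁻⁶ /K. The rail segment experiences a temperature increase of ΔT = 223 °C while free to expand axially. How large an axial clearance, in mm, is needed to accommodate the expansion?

4.51 mm

ΔL = α·L₀·ΔT = 10.7×10⁻⁶ × 1890 mm × 223.0 K = 4.51 mm.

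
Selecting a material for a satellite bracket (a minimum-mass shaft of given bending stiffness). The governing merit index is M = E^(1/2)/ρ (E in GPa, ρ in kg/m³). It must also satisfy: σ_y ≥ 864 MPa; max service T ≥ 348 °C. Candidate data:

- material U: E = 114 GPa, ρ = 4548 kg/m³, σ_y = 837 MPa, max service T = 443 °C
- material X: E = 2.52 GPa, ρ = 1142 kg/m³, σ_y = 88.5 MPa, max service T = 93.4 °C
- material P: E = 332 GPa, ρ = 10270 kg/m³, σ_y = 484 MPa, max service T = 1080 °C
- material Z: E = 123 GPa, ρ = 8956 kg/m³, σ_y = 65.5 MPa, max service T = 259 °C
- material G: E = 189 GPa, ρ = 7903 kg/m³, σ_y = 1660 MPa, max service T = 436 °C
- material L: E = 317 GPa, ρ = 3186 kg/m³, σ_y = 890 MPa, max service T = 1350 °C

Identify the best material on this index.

material L

Screen on constraints: σ_y ≥ 864 MPa; max service T ≥ 348 °C. Survivors: material G, material L.
Computing M directly (units already consistent):
  material L: M = 5.59×10⁻³
  material G: M = 1.74×10⁻³
Material L has the largest M.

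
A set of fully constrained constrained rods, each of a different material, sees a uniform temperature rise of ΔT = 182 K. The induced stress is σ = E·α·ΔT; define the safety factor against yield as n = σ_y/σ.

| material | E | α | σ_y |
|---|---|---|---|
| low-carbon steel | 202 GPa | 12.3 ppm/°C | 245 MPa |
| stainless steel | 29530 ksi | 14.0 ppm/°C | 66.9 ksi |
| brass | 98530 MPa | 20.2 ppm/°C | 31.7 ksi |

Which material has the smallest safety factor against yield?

In consistent units (E in GPa, α in ×10⁻⁶/K, σ_y in MPa):
  low-carbon steel: E = 202.0, α = 12.3, σ_y = 245.0 → σ = 452 MPa, n = 0.542
  stainless steel: E = 203.6, α = 14.0, σ_y = 461.3 → σ = 519 MPa, n = 0.889
  brass: E = 98.53, α = 20.2, σ_y = 218.6 → σ = 362 MPa, n = 0.603
Low-carbon steel has the lowest safety factor, n = 0.542.

low-carbon steel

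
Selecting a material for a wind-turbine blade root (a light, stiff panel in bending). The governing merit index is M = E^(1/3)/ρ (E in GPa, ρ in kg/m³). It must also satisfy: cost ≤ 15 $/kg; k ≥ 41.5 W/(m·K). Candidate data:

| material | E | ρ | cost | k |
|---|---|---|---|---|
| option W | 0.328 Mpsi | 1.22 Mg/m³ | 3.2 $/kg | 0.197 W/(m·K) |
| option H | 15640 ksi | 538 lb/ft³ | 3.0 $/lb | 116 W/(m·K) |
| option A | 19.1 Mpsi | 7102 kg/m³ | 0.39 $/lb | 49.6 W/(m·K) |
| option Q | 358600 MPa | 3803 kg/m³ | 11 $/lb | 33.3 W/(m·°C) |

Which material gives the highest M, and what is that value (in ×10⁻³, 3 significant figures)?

option A, M = 0.716×10⁻³

Screen on constraints: cost ≤ 15 $/kg; k ≥ 41.5 W/(m·K). Survivors: option H, option A.
Putting every candidate on a common basis:
  option H: E = 107.8 GPa, ρ = 8618 kg/m³
  option A: E = 131.7 GPa, ρ = 7102 kg/m³
  option A: M = 0.716×10⁻³
  option H: M = 0.552×10⁻³
Option A has the largest M.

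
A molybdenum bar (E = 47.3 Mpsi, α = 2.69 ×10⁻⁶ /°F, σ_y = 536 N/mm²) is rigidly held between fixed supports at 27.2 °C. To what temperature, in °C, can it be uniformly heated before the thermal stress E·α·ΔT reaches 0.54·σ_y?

210 °C

E = 47.3 Mpsi = 326.1 GPa.
α = 2.69×10⁻⁶/°F × 9/5 = 4.84×10⁻⁶/K.
σ_y = 536 N/mm² = 536.0 MPa.
E·α·ΔT = 289.4 MPa ⇒ ΔT = 289.4 / (326.1×10³ × 4.84×10⁻⁶) = 183.3 K.
T = 27.2 + 183.3 = 210.5 °C.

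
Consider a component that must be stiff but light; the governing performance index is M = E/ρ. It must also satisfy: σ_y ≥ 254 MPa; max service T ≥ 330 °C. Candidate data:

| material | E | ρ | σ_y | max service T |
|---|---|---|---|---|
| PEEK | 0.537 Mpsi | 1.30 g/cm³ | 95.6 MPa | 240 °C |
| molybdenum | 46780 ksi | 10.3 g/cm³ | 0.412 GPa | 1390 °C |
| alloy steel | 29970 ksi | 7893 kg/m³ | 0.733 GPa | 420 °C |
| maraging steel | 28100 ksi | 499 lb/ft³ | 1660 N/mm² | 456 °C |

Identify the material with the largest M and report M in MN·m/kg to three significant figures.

molybdenum, M = 31.3 MN·m/kg

Screen on constraints: σ_y ≥ 254 MPa; max service T ≥ 330 °C. Survivors: molybdenum, alloy steel, maraging steel.
Convert each candidate to consistent units, then evaluate M:
  molybdenum: E = 322.5 GPa, ρ = 10300 kg/m³
  alloy steel: E = 206.6 GPa, ρ = 7893 kg/m³
  maraging steel: E = 193.7 GPa, ρ = 7993 kg/m³
  molybdenum: M = 31.3 MN·m/kg
  alloy steel: M = 26.2 MN·m/kg
  maraging steel: M = 24.2 MN·m/kg
The maximum is for molybdenum.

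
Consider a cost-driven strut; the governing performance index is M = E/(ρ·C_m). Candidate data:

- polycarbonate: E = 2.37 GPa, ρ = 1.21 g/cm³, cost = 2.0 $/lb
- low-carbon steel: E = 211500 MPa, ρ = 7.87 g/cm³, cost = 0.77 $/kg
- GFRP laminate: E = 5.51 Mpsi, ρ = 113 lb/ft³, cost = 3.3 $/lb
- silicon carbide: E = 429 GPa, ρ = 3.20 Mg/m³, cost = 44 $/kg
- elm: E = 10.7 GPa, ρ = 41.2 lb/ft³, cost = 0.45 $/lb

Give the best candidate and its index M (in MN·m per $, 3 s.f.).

low-carbon steel, M = 34.9 MN·m per $

After converting to SI:
  polycarbonate: E = 2.370 GPa, ρ = 1210 kg/m³, cost = 4.409 $/kg
  low-carbon steel: E = 211.5 GPa, ρ = 7870 kg/m³, cost = 0.7700 $/kg
  GFRP laminate: E = 37.99 GPa, ρ = 1810 kg/m³, cost = 7.275 $/kg
  silicon carbide: E = 429.0 GPa, ρ = 3200 kg/m³, cost = 44.00 $/kg
  elm: E = 10.70 GPa, ρ = 660.0 kg/m³, cost = 0.9921 $/kg
  low-carbon steel: M = 34.9 MN·m per $
  elm: M = 16.3 MN·m per $
  silicon carbide: M = 3.05 MN·m per $
  GFRP laminate: M = 2.88 MN·m per $
  polycarbonate: M = 0.444 MN·m per $
Low-carbon steel ranks first.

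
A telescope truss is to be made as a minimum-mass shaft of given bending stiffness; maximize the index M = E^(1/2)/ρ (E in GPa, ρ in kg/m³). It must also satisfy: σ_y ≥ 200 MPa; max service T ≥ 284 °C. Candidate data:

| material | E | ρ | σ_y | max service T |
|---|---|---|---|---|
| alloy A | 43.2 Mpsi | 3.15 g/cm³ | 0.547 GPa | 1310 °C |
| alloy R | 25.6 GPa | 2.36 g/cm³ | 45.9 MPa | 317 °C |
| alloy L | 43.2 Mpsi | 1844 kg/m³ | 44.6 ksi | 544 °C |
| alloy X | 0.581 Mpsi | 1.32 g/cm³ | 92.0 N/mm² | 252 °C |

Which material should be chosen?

Screen on constraints: σ_y ≥ 200 MPa; max service T ≥ 284 °C. Survivors: alloy A, alloy L.
Convert each candidate to consistent units, then evaluate M:
  alloy A: E = 297.9 GPa, ρ = 3150 kg/m³
  alloy L: E = 297.9 GPa, ρ = 1844 kg/m³
  alloy L: M = 9.36×10⁻³
  alloy A: M = 5.48×10⁻³
The maximum is for alloy L.

alloy L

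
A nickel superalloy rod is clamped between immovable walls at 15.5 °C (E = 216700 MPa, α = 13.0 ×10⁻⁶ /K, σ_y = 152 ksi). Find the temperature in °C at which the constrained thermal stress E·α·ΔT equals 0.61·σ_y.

E = 216700 MPa = 216.7 GPa.
σ_y = 152 ksi = 1048 MPa.
E·α·ΔT = 639.3 MPa ⇒ ΔT = 639.3 / (216.7×10³ × 13.0×10⁻⁶) = 226.9 K.
T = 15.5 + 226.9 = 242.4 °C.

242 °C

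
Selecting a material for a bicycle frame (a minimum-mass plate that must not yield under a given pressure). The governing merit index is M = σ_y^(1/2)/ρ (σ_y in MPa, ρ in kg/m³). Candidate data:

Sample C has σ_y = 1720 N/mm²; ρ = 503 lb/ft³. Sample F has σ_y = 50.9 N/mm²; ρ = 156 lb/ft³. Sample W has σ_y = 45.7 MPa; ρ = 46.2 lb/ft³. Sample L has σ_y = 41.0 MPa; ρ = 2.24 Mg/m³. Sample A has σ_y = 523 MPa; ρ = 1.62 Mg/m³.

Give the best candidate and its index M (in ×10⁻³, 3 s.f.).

sample A, M = 14.1×10⁻³

In SI units:
  sample C: σ_y = 1720 MPa, ρ = 8057 kg/m³
  sample F: σ_y = 50.90 MPa, ρ = 2499 kg/m³
  sample W: σ_y = 45.70 MPa, ρ = 740.1 kg/m³
  sample L: σ_y = 41.00 MPa, ρ = 2240 kg/m³
  sample A: σ_y = 523.0 MPa, ρ = 1620 kg/m³
  sample A: M = 14.1×10⁻³
  sample W: M = 9.13×10⁻³
  sample C: M = 5.15×10⁻³
  sample L: M = 2.86×10⁻³
  sample F: M = 2.86×10⁻³
The maximum is for sample A.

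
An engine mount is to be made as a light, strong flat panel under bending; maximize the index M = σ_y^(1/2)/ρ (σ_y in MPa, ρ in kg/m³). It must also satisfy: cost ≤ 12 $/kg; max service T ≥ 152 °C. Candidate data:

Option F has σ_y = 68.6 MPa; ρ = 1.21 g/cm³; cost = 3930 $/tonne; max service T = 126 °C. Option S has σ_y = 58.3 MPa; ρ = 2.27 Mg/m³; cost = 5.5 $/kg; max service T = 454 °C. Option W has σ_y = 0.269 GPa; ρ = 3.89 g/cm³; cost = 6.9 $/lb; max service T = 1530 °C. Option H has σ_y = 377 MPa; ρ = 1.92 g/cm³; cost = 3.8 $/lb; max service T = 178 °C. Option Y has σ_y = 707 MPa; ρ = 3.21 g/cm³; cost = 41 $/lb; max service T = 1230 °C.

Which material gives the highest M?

Screen on constraints: cost ≤ 12 $/kg; max service T ≥ 152 °C. Survivors: option S, option H.
Normalizing units and computing the index:
  option S: σ_y = 58.30 MPa, ρ = 2270 kg/m³
  option H: σ_y = 377.0 MPa, ρ = 1920 kg/m³
  option H: M = 10.1×10⁻³
  option S: M = 3.36×10⁻³
Highest index: option H.

option H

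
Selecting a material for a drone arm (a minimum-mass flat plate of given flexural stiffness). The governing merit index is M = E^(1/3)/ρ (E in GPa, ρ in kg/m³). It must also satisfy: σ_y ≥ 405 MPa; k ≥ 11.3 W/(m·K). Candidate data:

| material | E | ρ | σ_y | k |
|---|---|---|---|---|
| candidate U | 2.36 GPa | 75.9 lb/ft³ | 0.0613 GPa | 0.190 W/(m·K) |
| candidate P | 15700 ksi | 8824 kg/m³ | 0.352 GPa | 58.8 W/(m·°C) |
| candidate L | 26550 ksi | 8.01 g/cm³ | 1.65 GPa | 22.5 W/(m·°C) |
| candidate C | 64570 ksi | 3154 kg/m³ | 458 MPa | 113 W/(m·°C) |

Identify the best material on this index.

Screen on constraints: σ_y ≥ 405 MPa; k ≥ 11.3 W/(m·K). Survivors: candidate L, candidate C.
After converting to SI:
  candidate L: E = 183.1 GPa, ρ = 8010 kg/m³
  candidate C: E = 445.2 GPa, ρ = 3154 kg/m³
  candidate C: M = 2.42×10⁻³
  candidate L: M = 0.709×10⁻³
Highest index: candidate C.

candidate C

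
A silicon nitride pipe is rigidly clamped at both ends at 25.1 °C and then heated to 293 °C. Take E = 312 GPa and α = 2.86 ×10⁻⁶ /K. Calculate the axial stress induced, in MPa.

239 MPa

ΔT = 267.9 K. Constrained thermal stress σ = E·α·ΔT = 312.0×10³ MPa × 2.86×10⁻⁶ × 267.9 = 239 MPa (compressive).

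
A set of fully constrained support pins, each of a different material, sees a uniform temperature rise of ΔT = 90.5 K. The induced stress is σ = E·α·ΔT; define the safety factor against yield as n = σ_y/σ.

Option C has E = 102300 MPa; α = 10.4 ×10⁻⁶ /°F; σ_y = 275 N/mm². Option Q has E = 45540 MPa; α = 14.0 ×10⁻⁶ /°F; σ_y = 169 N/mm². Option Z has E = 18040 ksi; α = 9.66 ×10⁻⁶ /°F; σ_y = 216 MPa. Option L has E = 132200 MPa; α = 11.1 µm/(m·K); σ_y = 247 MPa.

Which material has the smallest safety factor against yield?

option Z

Per material, after unit conversion:
  option C: E = 102.3, α = 18.7, σ_y = 275.0 → σ = 173 MPa, n = 1.59
  option Q: E = 45.54, α = 25.2, σ_y = 169.0 → σ = 104 MPa, n = 1.63
  option Z: E = 124.4, α = 17.4, σ_y = 216.0 → σ = 196 MPa, n = 1.10
  option L: E = 132.2, α = 11.1, σ_y = 247.0 → σ = 133 MPa, n = 1.86
Smallest n: option Z with n = 1.10.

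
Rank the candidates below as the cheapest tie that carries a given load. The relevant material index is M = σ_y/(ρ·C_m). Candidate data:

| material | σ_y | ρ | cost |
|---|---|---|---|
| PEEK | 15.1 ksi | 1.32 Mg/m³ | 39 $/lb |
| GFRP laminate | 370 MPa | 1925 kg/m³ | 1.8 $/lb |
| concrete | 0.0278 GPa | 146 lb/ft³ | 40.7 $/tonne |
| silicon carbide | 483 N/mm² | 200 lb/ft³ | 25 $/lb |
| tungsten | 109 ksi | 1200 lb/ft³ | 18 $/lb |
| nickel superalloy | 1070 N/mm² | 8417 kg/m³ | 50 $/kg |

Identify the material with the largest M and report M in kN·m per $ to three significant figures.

concrete, M = 292 kN·m per $

Putting every candidate on a common basis:
  PEEK: σ_y = 104.1 MPa, ρ = 1320 kg/m³, cost = 85.98 $/kg
  GFRP laminate: σ_y = 370.0 MPa, ρ = 1925 kg/m³, cost = 3.968 $/kg
  concrete: σ_y = 27.80 MPa, ρ = 2339 kg/m³, cost = 0.04070 $/kg
  silicon carbide: σ_y = 483.0 MPa, ρ = 3204 kg/m³, cost = 55.11 $/kg
  tungsten: σ_y = 751.5 MPa, ρ = 19220 kg/m³, cost = 39.68 $/kg
  nickel superalloy: σ_y = 1070 MPa, ρ = 8417 kg/m³, cost = 50.00 $/kg
  concrete: M = 292 kN·m per $
  GFRP laminate: M = 48.4 kN·m per $
  silicon carbide: M = 2.74 kN·m per $
  nickel superalloy: M = 2.54 kN·m per $
  tungsten: M = 0.985 kN·m per $
  PEEK: M = 0.917 kN·m per $
Highest index: concrete.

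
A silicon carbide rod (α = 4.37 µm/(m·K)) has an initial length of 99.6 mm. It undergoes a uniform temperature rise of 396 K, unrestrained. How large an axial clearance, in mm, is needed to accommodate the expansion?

ΔL = α·L₀·ΔT = 4.37×10⁻⁶ × 99.6 mm × 396.0 K = 0.172 mm.

0.172 mm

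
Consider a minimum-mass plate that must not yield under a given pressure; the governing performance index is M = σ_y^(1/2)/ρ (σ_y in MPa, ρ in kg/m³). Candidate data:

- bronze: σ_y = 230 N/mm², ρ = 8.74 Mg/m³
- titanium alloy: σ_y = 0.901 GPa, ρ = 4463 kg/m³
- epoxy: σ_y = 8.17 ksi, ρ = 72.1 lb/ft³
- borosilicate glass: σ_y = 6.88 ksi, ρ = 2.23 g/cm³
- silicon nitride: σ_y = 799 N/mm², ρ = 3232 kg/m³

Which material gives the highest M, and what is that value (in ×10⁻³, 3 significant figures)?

Putting every candidate on a common basis:
  bronze: σ_y = 230.0 MPa, ρ = 8740 kg/m³
  titanium alloy: σ_y = 901.0 MPa, ρ = 4463 kg/m³
  epoxy: σ_y = 56.33 MPa, ρ = 1155 kg/m³
  borosilicate glass: σ_y = 47.44 MPa, ρ = 2230 kg/m³
  silicon nitride: σ_y = 799.0 MPa, ρ = 3232 kg/m³
  silicon nitride: M = 8.75×10⁻³
  titanium alloy: M = 6.73×10⁻³
  epoxy: M = 6.50×10⁻³
  borosilicate glass: M = 3.09×10⁻³
  bronze: M = 1.74×10⁻³
Highest index: silicon nitride.

silicon nitride, M = 8.75×10⁻³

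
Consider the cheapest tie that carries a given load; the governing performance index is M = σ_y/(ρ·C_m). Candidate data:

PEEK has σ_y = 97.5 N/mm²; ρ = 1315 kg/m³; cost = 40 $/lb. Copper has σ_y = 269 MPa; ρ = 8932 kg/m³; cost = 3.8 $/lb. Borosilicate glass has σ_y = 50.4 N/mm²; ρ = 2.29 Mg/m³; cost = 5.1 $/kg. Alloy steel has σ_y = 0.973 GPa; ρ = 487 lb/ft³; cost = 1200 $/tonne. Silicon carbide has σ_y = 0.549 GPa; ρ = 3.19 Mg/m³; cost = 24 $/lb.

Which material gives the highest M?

Normalizing units and computing the index:
  PEEK: σ_y = 97.50 MPa, ρ = 1315 kg/m³, cost = 88.18 $/kg
  copper: σ_y = 269.0 MPa, ρ = 8932 kg/m³, cost = 8.377 $/kg
  borosilicate glass: σ_y = 50.40 MPa, ρ = 2290 kg/m³, cost = 5.100 $/kg
  alloy steel: σ_y = 973.0 MPa, ρ = 7801 kg/m³, cost = 1.200 $/kg
  silicon carbide: σ_y = 549.0 MPa, ρ = 3190 kg/m³, cost = 52.91 $/kg
  alloy steel: M = 104 kN·m per $
  borosilicate glass: M = 4.32 kN·m per $
  copper: M = 3.59 kN·m per $
  silicon carbide: M = 3.25 kN·m per $
  PEEK: M = 0.841 kN·m per $
Alloy steel has the largest M.

alloy steel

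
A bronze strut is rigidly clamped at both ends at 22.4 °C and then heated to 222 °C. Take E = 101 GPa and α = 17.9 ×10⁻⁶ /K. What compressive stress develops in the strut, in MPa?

361 MPa

ΔT = 199.6 K. Constrained thermal stress σ = E·α·ΔT = 101.0×10³ MPa × 17.9×10⁻⁶ × 199.6 = 361 MPa (compressive).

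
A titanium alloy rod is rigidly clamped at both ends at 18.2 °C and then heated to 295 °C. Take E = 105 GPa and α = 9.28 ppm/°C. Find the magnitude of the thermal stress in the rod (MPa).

270 MPa

ΔT = 276.8 K. Constrained thermal stress σ = E·α·ΔT = 105.0×10³ MPa × 9.28×10⁻⁶ × 276.8 = 270 MPa (compressive).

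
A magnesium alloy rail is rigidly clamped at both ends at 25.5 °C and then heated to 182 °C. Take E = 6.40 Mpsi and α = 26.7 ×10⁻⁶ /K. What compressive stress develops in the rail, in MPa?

E = 6.40 Mpsi = 44.13 GPa.
ΔT = 156.5 K. Constrained thermal stress σ = E·α·ΔT = 44.13×10³ MPa × 26.7×10⁻⁶ × 156.5 = 184 MPa (compressive).

184 MPa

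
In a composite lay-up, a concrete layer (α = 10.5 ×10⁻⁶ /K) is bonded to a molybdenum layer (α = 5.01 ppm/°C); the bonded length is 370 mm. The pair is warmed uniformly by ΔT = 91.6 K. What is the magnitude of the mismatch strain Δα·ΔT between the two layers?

5.03×10⁻⁴

Δα = |10.5 − 5.01|×10⁻⁶/K = 5.49×10⁻⁶/K.
Mismatch strain = Δα·ΔT = 5.49×10⁻⁶ × 91.6 = 5.03×10⁻⁴.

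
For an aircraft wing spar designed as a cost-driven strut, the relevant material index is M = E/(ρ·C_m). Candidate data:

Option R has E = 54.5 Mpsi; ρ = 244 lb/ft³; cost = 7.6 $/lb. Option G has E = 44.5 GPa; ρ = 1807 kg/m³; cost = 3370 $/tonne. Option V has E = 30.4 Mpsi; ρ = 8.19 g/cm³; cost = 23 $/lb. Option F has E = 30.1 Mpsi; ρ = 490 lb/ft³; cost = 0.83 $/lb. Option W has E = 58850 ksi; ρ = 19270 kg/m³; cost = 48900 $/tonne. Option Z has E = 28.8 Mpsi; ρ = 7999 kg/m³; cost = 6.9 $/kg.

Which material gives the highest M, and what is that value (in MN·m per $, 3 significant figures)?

option F, M = 14.4 MN·m per $

After converting to SI:
  option R: E = 375.8 GPa, ρ = 3909 kg/m³, cost = 16.75 $/kg
  option G: E = 44.50 GPa, ρ = 1807 kg/m³, cost = 3.370 $/kg
  option V: E = 209.6 GPa, ρ = 8190 kg/m³, cost = 50.71 $/kg
  option F: E = 207.5 GPa, ρ = 7849 kg/m³, cost = 1.830 $/kg
  option W: E = 405.8 GPa, ρ = 19270 kg/m³, cost = 48.90 $/kg
  option Z: E = 198.6 GPa, ρ = 7999 kg/m³, cost = 6.900 $/kg
  option F: M = 14.4 MN·m per $
  option G: M = 7.31 MN·m per $
  option R: M = 5.74 MN·m per $
  option Z: M = 3.60 MN·m per $
  option V: M = 0.505 MN·m per $
  option W: M = 0.431 MN·m per $
Highest index: option F.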